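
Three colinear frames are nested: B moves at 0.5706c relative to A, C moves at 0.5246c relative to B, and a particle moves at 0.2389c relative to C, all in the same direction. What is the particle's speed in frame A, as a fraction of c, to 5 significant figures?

u ≈ 0.90047c

Compose boost 2: (0.5246 + 0.5706)/(1 + 0.5246×0.5706) = 1.0952/1.299337 = 0.8428916
Compose boost 3: (0.2389 + 0.8428916)/(1 + 0.2389×0.8428916) = 1.081792/1.201367 = 0.90047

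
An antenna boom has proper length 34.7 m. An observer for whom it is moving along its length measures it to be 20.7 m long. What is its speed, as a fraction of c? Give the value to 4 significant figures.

γ = L₀/L = 34.7/20.7 = 1.67633
β = √(1 − 1/γ²) = 0.8026

β ≈ 0.8026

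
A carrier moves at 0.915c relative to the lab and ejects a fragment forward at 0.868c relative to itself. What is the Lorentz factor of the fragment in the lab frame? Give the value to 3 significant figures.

γ ≈ 8.96

u_lab = (0.868 + 0.915)/(1 + 0.868×0.915) = 1.783/1.79422 = 0.993747
γ = 1/√(1 − 0.993747²) = 8.96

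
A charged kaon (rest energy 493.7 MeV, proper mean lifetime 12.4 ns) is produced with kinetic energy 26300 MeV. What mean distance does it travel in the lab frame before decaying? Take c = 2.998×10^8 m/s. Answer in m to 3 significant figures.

d ≈ 202 m

γ = 1 + K/(m₀c²) = 1 + 26300/493.7 = 54.271
β = √(1 − 1/γ²) = 0.99983
Dilated lifetime: γτ₀ = 54.271 × 12.4 ns = 672.96 ns
d = βc·γτ₀ = 0.99983 × (2.998×10^8 m/s) × 6.7296×10^-7 s = 202 m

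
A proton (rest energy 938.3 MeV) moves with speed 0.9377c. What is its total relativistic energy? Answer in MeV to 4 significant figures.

γ = 1/√(1 − 0.9377²) = 2.87815
E = γm₀c² = 2.87815 × 938.3 MeV = 2701 MeV

E ≈ 2701 MeV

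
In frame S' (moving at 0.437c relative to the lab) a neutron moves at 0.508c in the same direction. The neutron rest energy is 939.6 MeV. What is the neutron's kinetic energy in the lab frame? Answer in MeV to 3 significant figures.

u_lab = (0.508 + 0.437)/(1 + 0.508×0.437) = 0.773325
γ = 1/√(1 − 0.773325²) = 1.5773
K = (γ − 1)m₀c² = (1.5773 − 1) × 939.6 = 0.57726 × 939.6 = 542 MeV

K ≈ 542 MeV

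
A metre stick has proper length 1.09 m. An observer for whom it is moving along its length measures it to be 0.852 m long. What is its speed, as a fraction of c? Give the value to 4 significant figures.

β ≈ 0.6237

γ = L₀/L = 1.09/0.852 = 1.27934
β = √(1 − 1/γ²) = 0.6237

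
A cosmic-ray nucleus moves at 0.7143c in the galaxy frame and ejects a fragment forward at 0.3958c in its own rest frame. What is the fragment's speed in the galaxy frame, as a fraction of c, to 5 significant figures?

u ≈ 0.86543c

Compose boost 2: (0.3958 + 0.7143)/(1 + 0.3958×0.7143) = 1.1101/1.282720 = 0.86543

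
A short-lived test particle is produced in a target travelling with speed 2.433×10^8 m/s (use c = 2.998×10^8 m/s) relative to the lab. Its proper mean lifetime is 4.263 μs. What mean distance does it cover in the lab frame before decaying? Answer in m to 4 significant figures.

d ≈ 1775 m

β = v/c = 2.433×10^8 / 2.998×10^8 = 0.811541
γ = 1/√(1 − 0.811541²) = 1.71146
Dilated lifetime: Δt = γτ₀ = 1.71146 × 4.263 μs = 7.29597 μs
d = vΔt = 0.811541c × 7.29597 μs = 2.43300×10^8 m/s × 7.29597×10^-6 s = 1775 m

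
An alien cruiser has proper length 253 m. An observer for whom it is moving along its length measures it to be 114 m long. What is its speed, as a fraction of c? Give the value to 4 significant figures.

β ≈ 0.8927

γ = L₀/L = 253/114 = 2.21930
β = √(1 − 1/γ²) = 0.8927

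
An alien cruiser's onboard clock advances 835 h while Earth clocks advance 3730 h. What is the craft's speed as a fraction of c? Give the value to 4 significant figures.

γ = Δt/τ₀ = 3730/835 = 4.46707
β = √(1 − 1/γ²) = √(1 − 1/4.46707²) = 0.9746

β ≈ 0.9746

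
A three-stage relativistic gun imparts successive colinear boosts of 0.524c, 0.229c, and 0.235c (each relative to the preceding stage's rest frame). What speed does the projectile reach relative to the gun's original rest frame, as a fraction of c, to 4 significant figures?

u ≈ 0.7835c

Compose boost 2: (0.229 + 0.524)/(1 + 0.229×0.524) = 0.7530/1.12000 = 0.672324
Compose boost 3: (0.235 + 0.672324)/(1 + 0.235×0.672324) = 0.907324/1.15800 = 0.7835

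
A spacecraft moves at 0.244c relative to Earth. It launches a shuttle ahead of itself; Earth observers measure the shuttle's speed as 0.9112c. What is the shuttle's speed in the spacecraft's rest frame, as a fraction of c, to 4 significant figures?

Inverse velocity addition: u' = (u − v)/(1 − uv/c²)
= (0.9112 − 0.244)/(1 − 0.9112×0.244) = 0.6672/0.777667 = 0.8580

u' ≈ 0.8580c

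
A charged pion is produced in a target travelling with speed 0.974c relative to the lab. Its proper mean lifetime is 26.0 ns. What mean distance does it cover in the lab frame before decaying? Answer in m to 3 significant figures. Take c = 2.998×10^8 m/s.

d ≈ 33.5 m

γ = 1/√(1 − 0.974²) = 4.4141
Dilated lifetime: Δt = γτ₀ = 4.4141 × 26.0 ns = 114.77 ns
d = vΔt = 0.974c × 114.77 ns = 2.9201×10^8 m/s × 1.1477×10^-7 s = 33.5 m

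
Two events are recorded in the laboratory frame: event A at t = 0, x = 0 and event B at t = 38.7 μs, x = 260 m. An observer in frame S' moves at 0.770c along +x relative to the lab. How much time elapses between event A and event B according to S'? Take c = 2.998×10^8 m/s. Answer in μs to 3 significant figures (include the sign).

Δt' ≈ 59.6 μs

γ = 1/√(1 − 0.770²) = 1.5673
Δt' = γ(Δt − vΔx/c²) = 1.5673 × (38.7 μs − 0.770×260 m / (2.998×10^8 m/s))
= 1.5673 × (38.032 μs) = 59.6 μs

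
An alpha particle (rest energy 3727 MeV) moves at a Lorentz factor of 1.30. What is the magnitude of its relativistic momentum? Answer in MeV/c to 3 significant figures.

β = √(1 − 1/γ²) = √(1 − 1/1.30²) = 0.63897
p = γβm₀c = 1.30 × 0.63897 × 3727 MeV/c = 3100 MeV/c

p ≈ 3100 MeV/c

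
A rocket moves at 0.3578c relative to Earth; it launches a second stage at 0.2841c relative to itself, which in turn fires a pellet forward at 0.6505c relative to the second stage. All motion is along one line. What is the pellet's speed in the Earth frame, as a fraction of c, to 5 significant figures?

Compose boost 2: (0.2841 + 0.3578)/(1 + 0.2841×0.3578) = 0.64190/1.101651 = 0.5826709
Compose boost 3: (0.6505 + 0.5826709)/(1 + 0.6505×0.5826709) = 1.233171/1.379027 = 0.89423

u ≈ 0.89423c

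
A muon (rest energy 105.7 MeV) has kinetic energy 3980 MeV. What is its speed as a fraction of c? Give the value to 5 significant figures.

β ≈ 0.99967

γ = 1 + K/(m₀c²) = 1 + 3980/105.7 = 38.65374
β = √(1 − 1/γ²) = 0.99967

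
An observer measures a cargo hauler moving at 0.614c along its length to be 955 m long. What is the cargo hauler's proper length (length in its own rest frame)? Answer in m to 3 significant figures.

γ = 1/√(1 − 0.614²) = 1.2669
L₀ = γL = 1.2669 × 955 = 1210 m

L₀ ≈ 1210 m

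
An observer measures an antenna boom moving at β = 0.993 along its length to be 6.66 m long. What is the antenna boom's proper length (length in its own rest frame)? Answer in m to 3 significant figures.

L₀ ≈ 56.4 m

γ = 1/√(1 − 0.993²) = 8.4664
L₀ = γL = 8.4664 × 6.66 = 56.4 m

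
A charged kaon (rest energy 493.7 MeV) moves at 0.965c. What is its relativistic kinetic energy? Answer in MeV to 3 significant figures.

K ≈ 1390 MeV

γ = 1/√(1 − 0.965²) = 3.8132
K = (γ − 1)m₀c² = (3.8132 − 1) × 493.7 MeV = 2.8132 × 493.7 MeV = 1390 MeV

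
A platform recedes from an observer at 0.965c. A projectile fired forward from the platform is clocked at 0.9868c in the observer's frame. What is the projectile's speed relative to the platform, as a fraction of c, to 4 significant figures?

Inverse velocity addition: u' = (u − v)/(1 − uv/c²)
= (0.9868 − 0.965)/(1 − 0.9868×0.965) = 0.02180/0.0477380 = 0.4567

u' ≈ 0.4567c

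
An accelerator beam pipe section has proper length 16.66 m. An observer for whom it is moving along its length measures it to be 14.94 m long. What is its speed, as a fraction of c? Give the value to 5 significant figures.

γ = L₀/L = 16.66/14.94 = 1.115127
β = √(1 − 1/γ²) = 0.44252

β ≈ 0.44252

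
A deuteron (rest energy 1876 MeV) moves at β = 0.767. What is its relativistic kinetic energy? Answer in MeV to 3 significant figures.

γ = 1/√(1 − 0.767²) = 1.5585
K = (γ − 1)m₀c² = (1.5585 − 1) × 1876 MeV = 0.55849 × 1876 MeV = 1050 MeV

K ≈ 1050 MeV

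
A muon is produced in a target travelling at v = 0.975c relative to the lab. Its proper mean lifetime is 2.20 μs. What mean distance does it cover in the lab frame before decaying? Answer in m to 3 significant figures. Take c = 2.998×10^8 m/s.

γ = 1/√(1 − 0.975²) = 4.5004
Dilated lifetime: Δt = γτ₀ = 4.5004 × 2.20 μs = 9.9008 μs
d = vΔt = 0.975c × 9.9008 μs = 2.9230×10^8 m/s × 9.9008×10^-6 s = 2890 m

d ≈ 2890 m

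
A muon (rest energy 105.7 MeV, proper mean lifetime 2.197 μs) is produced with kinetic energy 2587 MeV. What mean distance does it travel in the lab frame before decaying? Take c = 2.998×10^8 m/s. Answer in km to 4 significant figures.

d ≈ 16.77 km

γ = 1 + K/(m₀c²) = 1 + 2587/105.7 = 25.4749
β = √(1 − 1/γ²) = 0.999229
Dilated lifetime: γτ₀ = 25.4749 × 2.197 μs = 55.9684 μs
d = βc·γτ₀ = 0.999229 × (2.998×10^8 m/s) × 5.59684×10^-5 s = 16.77 km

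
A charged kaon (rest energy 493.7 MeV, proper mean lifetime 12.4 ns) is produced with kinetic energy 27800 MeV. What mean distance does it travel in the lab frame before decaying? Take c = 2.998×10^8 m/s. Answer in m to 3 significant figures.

d ≈ 213 m

γ = 1 + K/(m₀c²) = 1 + 27800/493.7 = 57.309
β = √(1 − 1/γ²) = 0.99985
Dilated lifetime: γτ₀ = 57.309 × 12.4 ns = 710.64 ns
d = βc·γτ₀ = 0.99985 × (2.998×10^8 m/s) × 7.1064×10^-7 s = 213 m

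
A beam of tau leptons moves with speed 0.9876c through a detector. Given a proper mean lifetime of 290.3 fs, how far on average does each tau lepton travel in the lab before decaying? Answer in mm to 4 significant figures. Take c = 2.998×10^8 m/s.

d ≈ 0.5475 mm

γ = 1/√(1 − 0.9876²) = 6.36978
Dilated lifetime: Δt = γτ₀ = 6.36978 × 290.3 fs = 1849.15 fs
d = vΔt = 0.9876c × 1849.15 fs = 2.96082×10^8 m/s × 1.84915×10^-12 s = 0.5475 mm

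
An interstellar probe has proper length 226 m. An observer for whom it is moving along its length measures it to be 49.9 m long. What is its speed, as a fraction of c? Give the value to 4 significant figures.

γ = L₀/L = 226/49.9 = 4.52906
β = √(1 − 1/γ²) = 0.9753

β ≈ 0.9753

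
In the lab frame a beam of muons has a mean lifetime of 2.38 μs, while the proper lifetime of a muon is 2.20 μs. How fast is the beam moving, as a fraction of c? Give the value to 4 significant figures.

γ = Δt/τ₀ = 2.38/2.20 = 1.08182
β = √(1 − 1/γ²) = √(1 − 1/1.08182²) = 0.3815

β ≈ 0.3815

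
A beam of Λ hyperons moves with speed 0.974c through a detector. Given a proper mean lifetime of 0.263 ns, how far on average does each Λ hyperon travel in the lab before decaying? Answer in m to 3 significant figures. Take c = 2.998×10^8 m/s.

γ = 1/√(1 − 0.974²) = 4.4141
Dilated lifetime: Δt = γτ₀ = 4.4141 × 0.263 ns = 1.1609 ns
d = vΔt = 0.974c × 1.1609 ns = 2.9201×10^8 m/s × 1.1609×10^-9 s = 0.339 m

d ≈ 0.339 m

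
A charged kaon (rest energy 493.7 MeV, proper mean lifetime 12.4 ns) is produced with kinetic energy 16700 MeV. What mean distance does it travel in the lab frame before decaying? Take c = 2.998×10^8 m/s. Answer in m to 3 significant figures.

d ≈ 129 m

γ = 1 + K/(m₀c²) = 1 + 16700/493.7 = 34.826
β = √(1 − 1/γ²) = 0.99959
Dilated lifetime: γτ₀ = 34.826 × 12.4 ns = 431.85 ns
d = βc·γτ₀ = 0.99959 × (2.998×10^8 m/s) × 4.3185×10^-7 s = 129 m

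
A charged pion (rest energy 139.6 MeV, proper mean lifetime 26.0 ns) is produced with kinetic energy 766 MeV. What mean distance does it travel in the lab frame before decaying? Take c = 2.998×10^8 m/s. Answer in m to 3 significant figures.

γ = 1 + K/(m₀c²) = 1 + 766/139.6 = 6.4871
β = √(1 − 1/γ²) = 0.98805
Dilated lifetime: γτ₀ = 6.4871 × 26.0 ns = 168.66 ns
d = βc·γτ₀ = 0.98805 × (2.998×10^8 m/s) × 1.6866×10^-7 s = 50.0 m

d ≈ 50.0 m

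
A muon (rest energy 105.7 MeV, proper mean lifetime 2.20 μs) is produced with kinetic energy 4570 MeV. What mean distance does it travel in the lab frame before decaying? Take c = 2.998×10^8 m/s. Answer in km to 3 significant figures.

γ = 1 + K/(m₀c²) = 1 + 4570/105.7 = 44.236
β = √(1 − 1/γ²) = 0.99974
Dilated lifetime: γτ₀ = 44.236 × 2.20 μs = 97.318 μs
d = βc·γτ₀ = 0.99974 × (2.998×10^8 m/s) × 9.7318×10^-5 s = 29.2 km

d ≈ 29.2 km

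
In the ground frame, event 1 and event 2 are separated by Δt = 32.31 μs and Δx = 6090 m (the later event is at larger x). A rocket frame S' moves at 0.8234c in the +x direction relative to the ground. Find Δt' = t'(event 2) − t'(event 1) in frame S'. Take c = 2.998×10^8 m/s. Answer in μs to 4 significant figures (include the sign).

Δt' ≈ 27.46 μs

γ = 1/√(1 − 0.8234²) = 1.76223
Δt' = γ(Δt − vΔx/c²) = 1.76223 × (32.31 μs − 0.8234×6090 m / (2.998×10^8 m/s))
= 1.76223 × (15.5838 μs) = 27.46 μs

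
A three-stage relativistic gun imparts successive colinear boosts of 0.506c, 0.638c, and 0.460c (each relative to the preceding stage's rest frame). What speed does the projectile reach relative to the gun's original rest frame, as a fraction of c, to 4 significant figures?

Compose boost 2: (0.638 + 0.506)/(1 + 0.638×0.506) = 1.144/1.32283 = 0.864814
Compose boost 3: (0.460 + 0.864814)/(1 + 0.460×0.864814) = 1.32481/1.39781 = 0.9478

u ≈ 0.9478c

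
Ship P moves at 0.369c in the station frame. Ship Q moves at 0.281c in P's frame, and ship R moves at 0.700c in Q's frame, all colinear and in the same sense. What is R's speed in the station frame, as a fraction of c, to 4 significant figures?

Compose boost 2: (0.281 + 0.369)/(1 + 0.281×0.369) = 0.6500/1.10369 = 0.588934
Compose boost 3: (0.700 + 0.588934)/(1 + 0.700×0.588934) = 1.28893/1.41225 = 0.9127

u ≈ 0.9127c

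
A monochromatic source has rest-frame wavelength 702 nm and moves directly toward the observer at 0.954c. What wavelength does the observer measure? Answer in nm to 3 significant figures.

Relativistic Doppler: λ_obs = λ_src √((1−β)/(1+β))
= 702 × √(0.046000/1.9540) = 702 × 0.15343 = 108 nm

λ_obs ≈ 108 nm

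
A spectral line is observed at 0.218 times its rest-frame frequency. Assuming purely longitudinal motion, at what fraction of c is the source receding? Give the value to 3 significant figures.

f_obs/f_src = √((1−β)/(1+β)) = 0.218  ⇒  (1−β)/(1+β) = 0.047524
β = |1 − D²|/(1 + D²) = |1 − 0.047524|/(1 + 0.047524) = 0.909

β ≈ 0.909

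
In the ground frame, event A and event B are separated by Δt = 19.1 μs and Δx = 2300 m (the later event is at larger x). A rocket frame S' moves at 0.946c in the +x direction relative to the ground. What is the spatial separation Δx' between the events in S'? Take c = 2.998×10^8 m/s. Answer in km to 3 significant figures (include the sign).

γ = 1/√(1 − 0.946²) = 3.0848
Δx' = γ(Δx − vΔt) = 3.0848 × (2300 m − 0.946×(2.998×10^8 m/s)×19.1×10^-6 s)
= 3.0848 × (-3117.0 m) = -9.62 km

Δx' ≈ -9.62 km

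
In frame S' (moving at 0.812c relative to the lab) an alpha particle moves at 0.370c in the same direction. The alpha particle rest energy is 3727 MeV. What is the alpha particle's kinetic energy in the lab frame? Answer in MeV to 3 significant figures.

u_lab = (0.370 + 0.812)/(1 + 0.370×0.812) = 0.908923
γ = 1/√(1 − 0.908923²) = 2.3983
K = (γ − 1)m₀c² = (2.3983 − 1) × 3727 = 1.3983 × 3727 = 5210 MeV

K ≈ 5210 MeV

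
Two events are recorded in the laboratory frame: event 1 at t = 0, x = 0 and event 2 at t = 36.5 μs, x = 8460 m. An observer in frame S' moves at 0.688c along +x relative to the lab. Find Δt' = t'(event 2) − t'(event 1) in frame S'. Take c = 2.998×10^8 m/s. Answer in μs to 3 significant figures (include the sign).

γ = 1/√(1 − 0.688²) = 1.3780
Δt' = γ(Δt − vΔx/c²) = 1.3780 × (36.5 μs − 0.688×8460 m / (2.998×10^8 m/s))
= 1.3780 × (17.085 μs) = 23.5 μs

Δt' ≈ 23.5 μs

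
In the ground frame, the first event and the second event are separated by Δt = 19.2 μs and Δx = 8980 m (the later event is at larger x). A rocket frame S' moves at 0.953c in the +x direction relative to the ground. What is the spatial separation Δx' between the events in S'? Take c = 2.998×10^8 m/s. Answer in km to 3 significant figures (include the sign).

γ = 1/√(1 − 0.953²) = 3.3007
Δx' = γ(Δx − vΔt) = 3.3007 × (8980 m − 0.953×(2.998×10^8 m/s)×19.2×10^-6 s)
= 3.3007 × (3494.4 m) = 11.5 km

Δx' ≈ 11.5 km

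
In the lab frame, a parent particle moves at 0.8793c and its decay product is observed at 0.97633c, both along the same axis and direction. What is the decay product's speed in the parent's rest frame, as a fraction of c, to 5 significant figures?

u' ≈ 0.68566c

Inverse velocity addition: u' = (u − v)/(1 − uv/c²)
= (0.97633 − 0.8793)/(1 − 0.97633×0.8793) = 0.097030/0.1415130 = 0.68566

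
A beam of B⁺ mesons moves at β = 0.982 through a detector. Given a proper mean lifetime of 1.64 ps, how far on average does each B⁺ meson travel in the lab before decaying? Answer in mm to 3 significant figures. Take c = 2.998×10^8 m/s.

γ = 1/√(1 − 0.982²) = 5.2943
Dilated lifetime: Δt = γτ₀ = 5.2943 × 1.64 ps = 8.6827 ps
d = vΔt = 0.982c × 8.6827 ps = 2.9440×10^8 m/s × 8.6827×10^-12 s = 2.56 mm

d ≈ 2.56 mm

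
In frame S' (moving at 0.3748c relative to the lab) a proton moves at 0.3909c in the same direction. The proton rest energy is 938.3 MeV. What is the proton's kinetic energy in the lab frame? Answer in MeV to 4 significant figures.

u_lab = (0.3909 + 0.3748)/(1 + 0.3909×0.3748) = 0.6678533
γ = 1/√(1 − 0.6678533²) = 1.34356
K = (γ − 1)m₀c² = (1.34356 − 1) × 938.3 = 0.343557 × 938.3 = 322.4 MeV

K ≈ 322.4 MeV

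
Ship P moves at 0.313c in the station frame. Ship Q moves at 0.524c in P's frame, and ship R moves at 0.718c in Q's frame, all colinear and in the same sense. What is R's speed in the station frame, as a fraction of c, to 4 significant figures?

Compose boost 2: (0.524 + 0.313)/(1 + 0.524×0.313) = 0.8370/1.16401 = 0.719065
Compose boost 3: (0.718 + 0.719065)/(1 + 0.718×0.719065) = 1.43706/1.51629 = 0.9478

u ≈ 0.9478c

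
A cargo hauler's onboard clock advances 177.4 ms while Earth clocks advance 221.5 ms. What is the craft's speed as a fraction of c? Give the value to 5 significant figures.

β ≈ 0.59879

γ = Δt/τ₀ = 221.5/177.4 = 1.248591
β = √(1 − 1/γ²) = √(1 − 1/1.248591²) = 0.59879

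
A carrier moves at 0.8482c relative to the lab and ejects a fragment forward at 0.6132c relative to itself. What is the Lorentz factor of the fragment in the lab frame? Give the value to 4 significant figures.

u_lab = (0.6132 + 0.8482)/(1 + 0.6132×0.8482) = 1.4614/1.520116 = 0.9613738
γ = 1/√(1 − 0.9613738²) = 3.633

γ ≈ 3.633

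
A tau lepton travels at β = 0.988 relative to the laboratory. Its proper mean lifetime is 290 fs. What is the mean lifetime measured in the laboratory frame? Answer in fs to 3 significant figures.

Δt ≈ 1880 fs

γ = 1/√(1 − 0.988²) = 6.4744
Time dilation: Δt = γτ₀ = 6.4744 × 290 fs = 1880 fs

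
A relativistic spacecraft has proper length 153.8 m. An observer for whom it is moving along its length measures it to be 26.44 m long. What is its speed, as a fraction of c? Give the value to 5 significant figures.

γ = L₀/L = 153.8/26.44 = 5.816944
β = √(1 − 1/γ²) = 0.98511

β ≈ 0.98511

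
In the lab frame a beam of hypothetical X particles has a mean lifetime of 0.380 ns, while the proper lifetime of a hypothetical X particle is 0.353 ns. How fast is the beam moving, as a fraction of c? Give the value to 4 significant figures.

γ = Δt/τ₀ = 0.380/0.353 = 1.07649
β = √(1 − 1/γ²) = √(1 − 1/1.07649²) = 0.3702

β ≈ 0.3702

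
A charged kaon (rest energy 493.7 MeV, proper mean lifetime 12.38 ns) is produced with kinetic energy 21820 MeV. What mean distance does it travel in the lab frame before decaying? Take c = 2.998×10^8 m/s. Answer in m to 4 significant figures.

γ = 1 + K/(m₀c²) = 1 + 21820/493.7 = 45.1969
β = √(1 − 1/γ²) = 0.999755
Dilated lifetime: γτ₀ = 45.1969 × 12.38 ns = 559.537 ns
d = βc·γτ₀ = 0.999755 × (2.998×10^8 m/s) × 5.59537×10^-7 s = 167.7 m

d ≈ 167.7 m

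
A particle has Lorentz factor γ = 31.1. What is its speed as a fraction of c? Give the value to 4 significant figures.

β ≈ 0.9995

β = √(1 − 1/γ²) = √(1 − 1/31.1²) = √(0.998966) = 0.9995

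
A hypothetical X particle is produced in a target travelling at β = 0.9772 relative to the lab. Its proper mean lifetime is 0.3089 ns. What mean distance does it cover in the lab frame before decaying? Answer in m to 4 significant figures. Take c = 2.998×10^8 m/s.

γ = 1/√(1 − 0.9772²) = 4.70985
Dilated lifetime: Δt = γτ₀ = 4.70985 × 0.3089 ns = 1.45487 ns
d = vΔt = 0.9772c × 1.45487 ns = 2.92965×10^8 m/s × 1.45487×10^-9 s = 0.4262 m

d ≈ 0.4262 m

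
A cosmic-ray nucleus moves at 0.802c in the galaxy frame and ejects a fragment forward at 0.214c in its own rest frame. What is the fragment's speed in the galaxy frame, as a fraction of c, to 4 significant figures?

u ≈ 0.8672c

Compose boost 2: (0.214 + 0.802)/(1 + 0.214×0.802) = 1.016/1.17163 = 0.8672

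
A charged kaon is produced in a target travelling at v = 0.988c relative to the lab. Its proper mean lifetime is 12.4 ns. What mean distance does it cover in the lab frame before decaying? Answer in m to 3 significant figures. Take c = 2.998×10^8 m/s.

d ≈ 23.8 m

γ = 1/√(1 − 0.988²) = 6.4744
Dilated lifetime: Δt = γτ₀ = 6.4744 × 12.4 ns = 80.283 ns
d = vΔt = 0.988c × 80.283 ns = 2.9620×10^8 m/s × 8.0283×10^-8 s = 23.8 m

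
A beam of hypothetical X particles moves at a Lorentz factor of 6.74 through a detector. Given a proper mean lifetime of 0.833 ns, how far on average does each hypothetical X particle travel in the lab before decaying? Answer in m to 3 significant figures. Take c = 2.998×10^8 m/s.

d ≈ 1.66 m

β = √(1 − 1/γ²) = √(1 − 1/6.74²) = 0.98893
Dilated lifetime: Δt = γτ₀ = 6.74 × 0.833 ns = 5.6144 ns
d = vΔt = 0.98893c × 5.6144 ns = 2.9648×10^8 m/s × 5.6144×10^-9 s = 1.66 m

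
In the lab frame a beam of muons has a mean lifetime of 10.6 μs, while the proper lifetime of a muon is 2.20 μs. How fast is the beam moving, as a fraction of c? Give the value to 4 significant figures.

β ≈ 0.9782

γ = Δt/τ₀ = 10.6/2.20 = 4.81818
β = √(1 − 1/γ²) = √(1 − 1/4.81818²) = 0.9782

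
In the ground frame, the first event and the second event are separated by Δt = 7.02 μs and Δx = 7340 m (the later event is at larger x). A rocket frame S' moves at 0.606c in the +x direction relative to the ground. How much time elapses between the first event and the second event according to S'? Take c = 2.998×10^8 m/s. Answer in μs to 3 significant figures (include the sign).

Δt' ≈ -9.83 μs

γ = 1/√(1 − 0.606²) = 1.2571
Δt' = γ(Δt − vΔx/c²) = 1.2571 × (7.02 μs − 0.606×7340 m / (2.998×10^8 m/s))
= 1.2571 × (-7.8167 μs) = -9.83 μs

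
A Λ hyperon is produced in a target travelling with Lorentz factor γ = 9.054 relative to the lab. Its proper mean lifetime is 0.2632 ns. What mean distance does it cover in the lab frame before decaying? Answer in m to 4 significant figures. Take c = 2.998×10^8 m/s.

d ≈ 0.7101 m

β = √(1 − 1/γ²) = √(1 − 1/9.054²) = 0.993882
Dilated lifetime: Δt = γτ₀ = 9.054 × 0.2632 ns = 2.38301 ns
d = vΔt = 0.993882c × 2.38301 ns = 2.97966×10^8 m/s × 2.38301×10^-9 s = 0.7101 m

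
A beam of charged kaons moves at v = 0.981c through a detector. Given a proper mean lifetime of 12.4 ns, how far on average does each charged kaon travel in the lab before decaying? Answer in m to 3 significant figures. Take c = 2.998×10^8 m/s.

γ = 1/√(1 − 0.981²) = 5.1544
Dilated lifetime: Δt = γτ₀ = 5.1544 × 12.4 ns = 63.915 ns
d = vΔt = 0.981c × 63.915 ns = 2.9410×10^8 m/s × 6.3915×10^-8 s = 18.8 m

d ≈ 18.8 m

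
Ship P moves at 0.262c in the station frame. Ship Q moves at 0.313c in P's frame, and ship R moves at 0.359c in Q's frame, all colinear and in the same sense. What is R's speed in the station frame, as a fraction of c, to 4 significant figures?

u ≈ 0.7478c

Compose boost 2: (0.313 + 0.262)/(1 + 0.313×0.262) = 0.5750/1.08201 = 0.531420
Compose boost 3: (0.359 + 0.531420)/(1 + 0.359×0.531420) = 0.890420/1.19078 = 0.7478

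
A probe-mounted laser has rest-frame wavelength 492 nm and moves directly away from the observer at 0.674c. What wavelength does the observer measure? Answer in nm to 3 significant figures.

Relativistic Doppler: λ_obs = λ_src √((1+β)/(1−β))
= 492 × √(1.6740/0.32600) = 492 × 2.2660 = 1110 nm

λ_obs ≈ 1110 nm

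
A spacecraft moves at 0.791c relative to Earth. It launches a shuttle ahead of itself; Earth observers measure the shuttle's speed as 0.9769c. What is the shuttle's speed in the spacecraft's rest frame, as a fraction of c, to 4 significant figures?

Inverse velocity addition: u' = (u − v)/(1 − uv/c²)
= (0.9769 − 0.791)/(1 − 0.9769×0.791) = 0.1859/0.227272 = 0.8180

u' ≈ 0.8180c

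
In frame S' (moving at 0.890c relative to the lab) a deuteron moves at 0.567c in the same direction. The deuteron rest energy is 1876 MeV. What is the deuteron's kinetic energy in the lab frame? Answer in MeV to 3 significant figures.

K ≈ 5640 MeV

u_lab = (0.567 + 0.890)/(1 + 0.567×0.890) = 0.968344
γ = 1/√(1 − 0.968344²) = 4.0061
K = (γ − 1)m₀c² = (4.0061 − 1) × 1876 = 3.0061 × 1876 = 5640 MeV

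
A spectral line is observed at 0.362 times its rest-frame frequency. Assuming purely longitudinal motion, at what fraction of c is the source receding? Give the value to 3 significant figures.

f_obs/f_src = √((1−β)/(1+β)) = 0.362  ⇒  (1−β)/(1+β) = 0.13104
β = |1 − D²|/(1 + D²) = |1 − 0.13104|/(1 + 0.13104) = 0.768

β ≈ 0.768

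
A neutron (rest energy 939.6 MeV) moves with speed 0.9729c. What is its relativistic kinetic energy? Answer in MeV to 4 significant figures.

γ = 1/√(1 − 0.9729²) = 4.32477
K = (γ − 1)m₀c² = (4.32477 − 1) × 939.6 MeV = 3.32477 × 939.6 MeV = 3124 MeV

K ≈ 3124 MeV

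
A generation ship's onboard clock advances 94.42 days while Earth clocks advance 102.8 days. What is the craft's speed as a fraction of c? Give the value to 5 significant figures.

γ = Δt/τ₀ = 102.8/94.42 = 1.088752
β = √(1 − 1/γ²) = √(1 − 1/1.088752²) = 0.39546

β ≈ 0.39546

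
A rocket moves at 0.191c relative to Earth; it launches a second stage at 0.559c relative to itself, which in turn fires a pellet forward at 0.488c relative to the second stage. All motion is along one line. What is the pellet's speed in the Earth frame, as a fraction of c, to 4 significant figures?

u ≈ 0.8760c

Compose boost 2: (0.559 + 0.191)/(1 + 0.559×0.191) = 0.7500/1.10677 = 0.677648
Compose boost 3: (0.488 + 0.677648)/(1 + 0.488×0.677648) = 1.16565/1.33069 = 0.8760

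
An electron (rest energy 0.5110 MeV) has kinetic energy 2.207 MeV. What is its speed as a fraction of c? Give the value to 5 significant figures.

γ = 1 + K/(m₀c²) = 1 + 2.207/0.5110 = 5.318982
β = √(1 − 1/γ²) = 0.98217

β ≈ 0.98217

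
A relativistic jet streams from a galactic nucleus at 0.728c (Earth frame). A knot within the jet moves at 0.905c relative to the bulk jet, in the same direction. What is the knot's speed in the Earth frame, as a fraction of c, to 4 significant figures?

Relativistic velocity addition: u = (u' + v)/(1 + u'v/c²)
= (0.905 + 0.728)/(1 + 0.905×0.728) = 1.633/1.65884 = 0.9844

u ≈ 0.9844c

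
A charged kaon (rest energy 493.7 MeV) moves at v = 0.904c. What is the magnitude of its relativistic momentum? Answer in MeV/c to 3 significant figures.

p ≈ 1040 MeV/c

γ = 1/√(1 − 0.904²) = 2.3390
p = γβm₀c = 2.3390 × 0.904 × 493.7 MeV/c = 1040 MeV/c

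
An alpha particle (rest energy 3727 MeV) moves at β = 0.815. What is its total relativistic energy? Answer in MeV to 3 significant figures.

E ≈ 6430 MeV

γ = 1/√(1 − 0.815²) = 1.7257
E = γm₀c² = 1.7257 × 3727 MeV = 6430 MeV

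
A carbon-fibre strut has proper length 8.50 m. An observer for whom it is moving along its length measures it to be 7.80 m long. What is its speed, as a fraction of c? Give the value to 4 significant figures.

β ≈ 0.3974

γ = L₀/L = 8.50/7.80 = 1.08974
β = √(1 − 1/γ²) = 0.3974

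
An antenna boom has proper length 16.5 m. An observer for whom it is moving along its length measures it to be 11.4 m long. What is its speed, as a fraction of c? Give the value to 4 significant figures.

β ≈ 0.7229

γ = L₀/L = 16.5/11.4 = 1.44737
β = √(1 − 1/γ²) = 0.7229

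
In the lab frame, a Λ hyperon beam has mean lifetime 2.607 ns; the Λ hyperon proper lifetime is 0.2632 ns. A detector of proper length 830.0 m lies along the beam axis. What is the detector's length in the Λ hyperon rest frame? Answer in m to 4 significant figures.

Time dilation ⇒ γ = Δt/τ₀ = 2.607/0.2632 = 9.90502
Length contraction: L = L₀/γ = 830.0/9.90502 = 83.80 m

L ≈ 83.80 m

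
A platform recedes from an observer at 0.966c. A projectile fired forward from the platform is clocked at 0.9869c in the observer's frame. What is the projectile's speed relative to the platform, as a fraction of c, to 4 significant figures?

u' ≈ 0.4480c

Inverse velocity addition: u' = (u − v)/(1 − uv/c²)
= (0.9869 − 0.966)/(1 − 0.9869×0.966) = 0.02090/0.0466546 = 0.4480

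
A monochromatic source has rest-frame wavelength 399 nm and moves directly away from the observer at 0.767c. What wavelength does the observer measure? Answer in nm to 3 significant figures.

λ_obs ≈ 1100 nm

Relativistic Doppler: λ_obs = λ_src √((1+β)/(1−β))
= 399 × √(1.7670/0.23300) = 399 × 2.7539 = 1100 nm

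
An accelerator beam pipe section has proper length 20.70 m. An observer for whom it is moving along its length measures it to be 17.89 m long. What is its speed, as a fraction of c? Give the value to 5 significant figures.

β ≈ 0.50306

γ = L₀/L = 20.70/17.89 = 1.157071
β = √(1 − 1/γ²) = 0.50306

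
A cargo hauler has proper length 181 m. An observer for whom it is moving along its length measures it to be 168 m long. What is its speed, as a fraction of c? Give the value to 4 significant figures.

γ = L₀/L = 181/168 = 1.07738
β = √(1 − 1/γ²) = 0.3721

β ≈ 0.3721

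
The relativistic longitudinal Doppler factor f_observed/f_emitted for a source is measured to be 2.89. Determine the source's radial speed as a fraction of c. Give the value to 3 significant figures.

β ≈ 0.786

f_obs/f_src = √((1+β)/(1−β)) = 2.89  ⇒  (1+β)/(1−β) = 8.3521
β = |1 − D²|/(1 + D²) = |1 − 8.3521|/(1 + 8.3521) = 0.786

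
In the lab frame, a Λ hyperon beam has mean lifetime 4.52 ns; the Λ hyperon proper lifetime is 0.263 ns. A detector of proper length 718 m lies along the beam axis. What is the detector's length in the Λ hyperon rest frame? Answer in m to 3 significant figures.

Time dilation ⇒ γ = Δt/τ₀ = 4.52/0.263 = 17.186
Length contraction: L = L₀/γ = 718/17.186 = 41.8 m

L ≈ 41.8 m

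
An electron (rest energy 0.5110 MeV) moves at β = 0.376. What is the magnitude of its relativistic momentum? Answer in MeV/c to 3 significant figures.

γ = 1/√(1 − 0.376²) = 1.0792
p = γβm₀c = 1.0792 × 0.376 × 0.5110 MeV/c = 0.207 MeV/c

p ≈ 0.207 MeV/c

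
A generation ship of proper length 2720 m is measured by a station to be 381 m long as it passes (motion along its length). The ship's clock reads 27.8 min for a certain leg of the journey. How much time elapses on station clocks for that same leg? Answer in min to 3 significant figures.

Length contraction ⇒ γ = L₀/L = 2720/381 = 7.1391
Time dilation: Δt = γτ₀ = 7.1391 × 27.8 min = 198 min

Δt ≈ 198 min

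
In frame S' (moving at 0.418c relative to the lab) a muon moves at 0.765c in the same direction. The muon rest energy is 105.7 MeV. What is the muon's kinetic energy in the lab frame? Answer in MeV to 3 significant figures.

u_lab = (0.765 + 0.418)/(1 + 0.765×0.418) = 0.896368
γ = 1/√(1 − 0.896368²) = 2.2558
K = (γ − 1)m₀c² = (2.2558 − 1) × 105.7 = 1.2558 × 105.7 = 133 MeV

K ≈ 133 MeV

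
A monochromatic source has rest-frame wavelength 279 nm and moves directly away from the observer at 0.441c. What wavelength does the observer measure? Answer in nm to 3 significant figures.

λ_obs ≈ 448 nm

Relativistic Doppler: λ_obs = λ_src √((1+β)/(1−β))
= 279 × √(1.4410/0.55900) = 279 × 1.6056 = 448 nm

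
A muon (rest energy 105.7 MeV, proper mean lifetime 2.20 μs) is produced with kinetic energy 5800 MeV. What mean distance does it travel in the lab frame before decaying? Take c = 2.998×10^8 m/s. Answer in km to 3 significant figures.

γ = 1 + K/(m₀c²) = 1 + 5800/105.7 = 55.872
β = √(1 − 1/γ²) = 0.99984
Dilated lifetime: γτ₀ = 55.872 × 2.20 μs = 122.92 μs
d = βc·γτ₀ = 0.99984 × (2.998×10^8 m/s) × 0.00012292 s = 36.8 km

d ≈ 36.8 km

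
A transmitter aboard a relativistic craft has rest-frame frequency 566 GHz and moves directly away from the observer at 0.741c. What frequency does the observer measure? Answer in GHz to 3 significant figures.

f_obs ≈ 218 GHz

Relativistic Doppler: f_obs = f_src √((1−β)/(1+β))
= 566 × √(0.25900/1.7410) = 566 × 0.38570 = 218 GHz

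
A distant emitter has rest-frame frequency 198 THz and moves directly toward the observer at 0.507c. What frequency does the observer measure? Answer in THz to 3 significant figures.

f_obs ≈ 346 THz

Relativistic Doppler: f_obs = f_src √((1+β)/(1−β))
= 198 × √(1.5070/0.49300) = 198 × 1.7484 = 346 THz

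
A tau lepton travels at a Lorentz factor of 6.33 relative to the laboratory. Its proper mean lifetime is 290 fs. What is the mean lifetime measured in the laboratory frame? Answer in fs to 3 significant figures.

γ = 6.33 (given)
Time dilation: Δt = γτ₀ = 6.33 × 290 fs = 1840 fs

Δt ≈ 1840 fs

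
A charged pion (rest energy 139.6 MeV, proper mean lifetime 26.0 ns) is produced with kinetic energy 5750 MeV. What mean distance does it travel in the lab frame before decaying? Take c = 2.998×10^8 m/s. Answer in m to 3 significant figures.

d ≈ 329 m

γ = 1 + K/(m₀c²) = 1 + 5750/139.6 = 42.189
β = √(1 − 1/γ²) = 0.99972
Dilated lifetime: γτ₀ = 42.189 × 26.0 ns = 1096.9 ns
d = βc·γτ₀ = 0.99972 × (2.998×10^8 m/s) × 1.0969×10^-6 s = 329 m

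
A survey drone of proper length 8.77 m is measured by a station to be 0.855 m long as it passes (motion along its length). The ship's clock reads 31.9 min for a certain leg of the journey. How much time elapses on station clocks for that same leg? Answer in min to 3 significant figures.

Length contraction ⇒ γ = L₀/L = 8.77/0.855 = 10.257
Time dilation: Δt = γτ₀ = 10.257 × 31.9 min = 327 min

Δt ≈ 327 min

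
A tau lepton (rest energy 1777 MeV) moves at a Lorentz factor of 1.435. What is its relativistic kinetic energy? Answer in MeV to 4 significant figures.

K ≈ 773.0 MeV

γ = 1.435 (given)
K = (γ − 1)m₀c² = (1.435 − 1) × 1777 MeV = 0.435000 × 1777 MeV = 773.0 MeV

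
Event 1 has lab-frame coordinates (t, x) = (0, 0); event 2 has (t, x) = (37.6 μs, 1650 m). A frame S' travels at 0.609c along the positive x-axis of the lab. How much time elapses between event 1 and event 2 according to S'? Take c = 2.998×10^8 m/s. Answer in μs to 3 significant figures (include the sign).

γ = 1/√(1 − 0.609²) = 1.2608
Δt' = γ(Δt − vΔx/c²) = 1.2608 × (37.6 μs − 0.609×1650 m / (2.998×10^8 m/s))
= 1.2608 × (34.248 μs) = 43.2 μs

Δt' ≈ 43.2 μs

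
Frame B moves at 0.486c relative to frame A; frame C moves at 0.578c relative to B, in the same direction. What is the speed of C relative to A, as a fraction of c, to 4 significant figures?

Compose boost 2: (0.578 + 0.486)/(1 + 0.578×0.486) = 1.064/1.28091 = 0.8307

u ≈ 0.8307c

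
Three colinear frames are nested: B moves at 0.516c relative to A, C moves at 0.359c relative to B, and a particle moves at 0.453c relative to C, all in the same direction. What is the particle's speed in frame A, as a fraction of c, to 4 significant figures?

Compose boost 2: (0.359 + 0.516)/(1 + 0.359×0.516) = 0.8750/1.18524 = 0.738245
Compose boost 3: (0.453 + 0.738245)/(1 + 0.453×0.738245) = 1.19124/1.33442 = 0.8927

u ≈ 0.8927c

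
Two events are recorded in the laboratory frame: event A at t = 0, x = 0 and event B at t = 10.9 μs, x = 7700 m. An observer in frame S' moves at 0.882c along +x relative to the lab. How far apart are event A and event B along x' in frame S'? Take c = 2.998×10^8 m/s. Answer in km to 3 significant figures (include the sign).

γ = 1/√(1 − 0.882²) = 2.1220
Δx' = γ(Δx − vΔt) = 2.1220 × (7700 m − 0.882×(2.998×10^8 m/s)×10.9×10^-6 s)
= 2.1220 × (4817.8 m) = 10.2 km

Δx' ≈ 10.2 km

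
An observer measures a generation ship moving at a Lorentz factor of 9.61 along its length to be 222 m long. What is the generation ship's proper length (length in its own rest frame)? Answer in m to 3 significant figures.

L₀ ≈ 2130 m

γ = 9.61 (given)
L₀ = γL = 9.61 × 222 = 2130 m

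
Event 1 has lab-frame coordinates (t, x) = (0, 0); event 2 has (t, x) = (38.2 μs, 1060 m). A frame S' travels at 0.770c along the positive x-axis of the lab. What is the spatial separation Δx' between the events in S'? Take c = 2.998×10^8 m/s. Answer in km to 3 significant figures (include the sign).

Δx' ≈ -12.2 km

γ = 1/√(1 − 0.770²) = 1.5673
Δx' = γ(Δx − vΔt) = 1.5673 × (1060 m − 0.770×(2.998×10^8 m/s)×38.2×10^-6 s)
= 1.5673 × (-7758.3 m) = -12.2 km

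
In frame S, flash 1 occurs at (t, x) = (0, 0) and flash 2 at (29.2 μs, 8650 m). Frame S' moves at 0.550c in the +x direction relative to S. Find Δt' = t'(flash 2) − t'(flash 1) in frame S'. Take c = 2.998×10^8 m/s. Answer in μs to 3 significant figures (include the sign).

γ = 1/√(1 − 0.550²) = 1.1974
Δt' = γ(Δt − vΔx/c²) = 1.1974 × (29.2 μs − 0.550×8650 m / (2.998×10^8 m/s))
= 1.1974 × (13.331 μs) = 16.0 μs

Δt' ≈ 16.0 μs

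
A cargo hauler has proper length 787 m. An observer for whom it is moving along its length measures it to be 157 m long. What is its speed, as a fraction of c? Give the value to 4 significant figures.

γ = L₀/L = 787/157 = 5.01274
β = √(1 − 1/γ²) = 0.9799

β ≈ 0.9799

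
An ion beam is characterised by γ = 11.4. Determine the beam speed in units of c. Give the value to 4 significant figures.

β ≈ 0.9961

β = √(1 − 1/γ²) = √(1 − 1/11.4²) = √(0.992305) = 0.9961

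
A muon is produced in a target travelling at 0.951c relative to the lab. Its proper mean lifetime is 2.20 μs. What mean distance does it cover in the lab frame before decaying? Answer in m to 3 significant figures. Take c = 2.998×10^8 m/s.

d ≈ 2030 m

γ = 1/√(1 − 0.951²) = 3.2342
Dilated lifetime: Δt = γτ₀ = 3.2342 × 2.20 μs = 7.1153 μs
d = vΔt = 0.951c × 7.1153 μs = 2.8511×10^8 m/s × 7.1153×10^-6 s = 2030 m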